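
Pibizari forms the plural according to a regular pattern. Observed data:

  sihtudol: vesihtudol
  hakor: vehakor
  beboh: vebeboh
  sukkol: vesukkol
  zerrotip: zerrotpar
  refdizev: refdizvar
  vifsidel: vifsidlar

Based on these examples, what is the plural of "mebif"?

"mebif" has last vowel 'i'. The one such stem in the data (zerrotip → zerrotpar) deletes the last vowel and adds -ar (as do refdizev, vifsidel), so the same rule applies.
The other pattern: stems whose last vowel is 'o' add the prefix ve-.
So mebif → mebfar.

mebfar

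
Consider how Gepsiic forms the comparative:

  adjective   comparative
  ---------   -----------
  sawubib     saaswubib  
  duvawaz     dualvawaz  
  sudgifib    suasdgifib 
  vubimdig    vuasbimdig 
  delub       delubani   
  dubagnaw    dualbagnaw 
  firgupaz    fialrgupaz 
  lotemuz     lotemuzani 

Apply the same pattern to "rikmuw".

rikmuwani

sawubib and delub both end in -b yet inflect differently (saaswubib, delubani), so the final letter is not what conditions the rule; the last vowel is.
"rikmuw" has last vowel 'u'. The stems whose last vowel is 'u' (delub → delubani, lotemuz → lotemuzani) add -ani.
So rikmuw → rikmuwani.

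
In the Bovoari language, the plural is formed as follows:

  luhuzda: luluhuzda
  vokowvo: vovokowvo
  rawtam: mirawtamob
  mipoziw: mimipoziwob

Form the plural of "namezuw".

luhuzda and rawtam both have last vowel 'a' yet inflect differently (luluhuzda, mirawtamob), so the last vowel is not what conditions the rule; whether the stem ends in a vowel or a consonant is.
"namezuw" ends in a consonant. The stems ending in a consonant (rawtam → mirawtamob, mipoziw → mimipoziwob) add mi- … -ob around the stem.
So namezuw → minamezuwob.

minamezuwob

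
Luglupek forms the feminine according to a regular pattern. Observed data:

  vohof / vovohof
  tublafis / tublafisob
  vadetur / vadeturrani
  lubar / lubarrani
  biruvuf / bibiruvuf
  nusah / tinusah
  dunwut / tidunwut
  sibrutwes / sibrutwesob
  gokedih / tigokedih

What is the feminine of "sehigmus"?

"sehigmus" ends in -s. The stems ending in -s (tublafis → tublafisob, sibrutwes → sibrutwesob) add -ob.
So sehigmus → sehigmusob.

sehigmusob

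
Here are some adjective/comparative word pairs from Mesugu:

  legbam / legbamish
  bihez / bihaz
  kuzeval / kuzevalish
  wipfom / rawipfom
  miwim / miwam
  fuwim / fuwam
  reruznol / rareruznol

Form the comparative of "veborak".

veborakish

"veborak" has last vowel 'a'. The stems whose last vowel is 'a' (kuzeval → kuzevalish, legbam → legbamish) add -ish.
So veborak → veborakish.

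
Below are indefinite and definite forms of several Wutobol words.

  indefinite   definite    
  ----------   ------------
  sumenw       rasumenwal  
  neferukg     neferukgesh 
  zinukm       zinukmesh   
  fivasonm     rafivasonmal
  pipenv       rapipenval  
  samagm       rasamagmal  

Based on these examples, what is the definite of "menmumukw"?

menmumukwesh

"menmumukw" has second-to-last letter 'k'. The stems whose second-to-last letter is 'k' (zinukm → zinukmesh, neferukg → neferukgesh) add -esh.
The other pattern: stems whose second-to-last letter is 'g' or 'n' add ra- … -al around the stem.
So menmumukw → menmumukwesh.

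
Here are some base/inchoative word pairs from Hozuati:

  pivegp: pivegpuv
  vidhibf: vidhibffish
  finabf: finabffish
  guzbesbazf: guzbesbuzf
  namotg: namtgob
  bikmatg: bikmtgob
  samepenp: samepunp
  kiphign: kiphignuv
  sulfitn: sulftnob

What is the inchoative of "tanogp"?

tanogpuv

kiphign and sulfitn both end in -n yet inflect differently (kiphignuv, sulftnob), so the final letter is not what conditions the rule; the second-to-last letter is.
"tanogp" has second-to-last letter 'g'. The stems whose second-to-last letter is 'g' (pivegp → pivegpuv, kiphign → kiphignuv) add -uv.
So tanogp → tanogpuv.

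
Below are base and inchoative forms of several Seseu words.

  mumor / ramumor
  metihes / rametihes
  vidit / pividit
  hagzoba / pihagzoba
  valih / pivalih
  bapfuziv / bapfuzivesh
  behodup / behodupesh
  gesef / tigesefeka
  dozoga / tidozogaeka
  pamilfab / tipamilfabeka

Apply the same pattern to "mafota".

ramafota

"mafota" begins with m-. The stems beginning with m- (mumor → ramumor, metihes → rametihes) add the prefix ra-.
So mafota → ramafota.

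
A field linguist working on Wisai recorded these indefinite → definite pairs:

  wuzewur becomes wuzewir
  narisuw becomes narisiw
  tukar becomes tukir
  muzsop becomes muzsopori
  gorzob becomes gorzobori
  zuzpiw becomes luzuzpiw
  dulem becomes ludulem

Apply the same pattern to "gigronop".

gigronopori

narisuw and zuzpiw both end in -w yet inflect differently (narisiw, luzuzpiw), so the final letter is not what conditions the rule; the last vowel is.
"gigronop" has last vowel 'o'. The stems whose last vowel is 'o' (muzsop → muzsopori, gorzob → gorzobori) add -ori.
The other patterns: stems whose last vowel is 'a' or 'u' change the last vowel to 'i'; stems whose last vowel is 'e' or 'i' add the prefix lu-.
So gigronop → gigronopori.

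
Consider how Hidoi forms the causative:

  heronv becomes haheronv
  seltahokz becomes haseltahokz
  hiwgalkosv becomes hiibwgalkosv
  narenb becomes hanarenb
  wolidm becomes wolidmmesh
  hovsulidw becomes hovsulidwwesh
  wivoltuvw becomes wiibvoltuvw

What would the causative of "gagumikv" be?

hovsulidw and wivoltuvw both end in -w yet inflect differently (hovsulidwwesh, wiibvoltuvw), so the final letter is not what conditions the rule; the second-to-last letter is.
"gagumikv" has second-to-last letter 'k'. The one such stem in the data (seltahokz → haseltahokz) adds the prefix ha-, so the same rule applies.
So gagumikv → hagagumikv.

hagagumikv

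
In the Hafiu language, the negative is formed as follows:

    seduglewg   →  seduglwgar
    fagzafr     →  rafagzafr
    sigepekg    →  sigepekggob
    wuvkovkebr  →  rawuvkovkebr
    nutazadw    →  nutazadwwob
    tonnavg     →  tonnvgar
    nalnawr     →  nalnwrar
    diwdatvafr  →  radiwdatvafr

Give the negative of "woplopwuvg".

sigepekg and tonnavg both end in -g yet inflect differently (sigepekggob, tonnvgar), so the final letter is not what conditions the rule; the second-to-last letter is.
"woplopwuvg" has second-to-last letter 'v'. The one such stem in the data (tonnavg → tonnvgar) deletes the last vowel and adds -ar (as do seduglewg, nalnawr), so the same rule applies.
So woplopwuvg → woplopwvgar.

woplopwvgar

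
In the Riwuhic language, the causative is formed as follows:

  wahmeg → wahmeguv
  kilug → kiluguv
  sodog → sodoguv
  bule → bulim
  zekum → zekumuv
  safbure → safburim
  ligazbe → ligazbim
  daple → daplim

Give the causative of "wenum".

wenumuv

ligazbe and wahmeg both have last vowel 'e' yet inflect differently (ligazbim, wahmeguv), so the last vowel is not what conditions the rule; the final letter is.
"wenum" ends in -m. The one such stem in the data (zekum → zekumuv) adds -uv, so the same rule applies.
The other pattern: stems ending in -e drop the final letter and add -im.
So wenum → wenumuv.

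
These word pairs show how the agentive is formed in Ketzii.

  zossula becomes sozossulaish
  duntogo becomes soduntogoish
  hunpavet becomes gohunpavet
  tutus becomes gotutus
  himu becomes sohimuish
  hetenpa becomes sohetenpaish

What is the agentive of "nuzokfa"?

sonuzokfaish

"nuzokfa" ends in a vowel. The stems ending in a vowel (hetenpa → sohetenpaish, duntogo → soduntogoish, himu → sohimuish) add so- … -ish around the stem.
The other pattern: stems ending in a consonant add the prefix go-.
So nuzokfa → sonuzokfaish.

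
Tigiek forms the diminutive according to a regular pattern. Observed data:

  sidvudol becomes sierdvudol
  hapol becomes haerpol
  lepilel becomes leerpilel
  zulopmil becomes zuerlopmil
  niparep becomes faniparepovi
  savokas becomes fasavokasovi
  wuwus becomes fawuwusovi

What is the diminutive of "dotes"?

fadotesovi

lepilel and niparep both have last vowel 'e' yet inflect differently (leerpilel, faniparepovi), so the last vowel is not what conditions the rule; the final letter is.
"dotes" ends in -s. The stems ending in -s (savokas → fasavokasovi, wuwus → fawuwusovi) add fa- … -ovi around the stem.
The other pattern: stems ending in -l insert -er- after the first vowel.
So dotes → fadotesovi.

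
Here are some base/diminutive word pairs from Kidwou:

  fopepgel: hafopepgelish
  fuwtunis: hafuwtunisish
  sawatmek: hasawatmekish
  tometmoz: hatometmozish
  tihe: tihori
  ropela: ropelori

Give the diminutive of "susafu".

fopepgel and tihe both have last vowel 'e' yet inflect differently (hafopepgelish, tihori), so the last vowel is not what conditions the rule; whether the stem ends in a vowel or a consonant is.
"susafu" ends in a vowel. The stems ending in a vowel (tihe → tihori, ropela → ropelori) drop the final letter and add -ori.
The other pattern: stems ending in a consonant add ha- … -ish around the stem.
So susafu → susafori.

susafori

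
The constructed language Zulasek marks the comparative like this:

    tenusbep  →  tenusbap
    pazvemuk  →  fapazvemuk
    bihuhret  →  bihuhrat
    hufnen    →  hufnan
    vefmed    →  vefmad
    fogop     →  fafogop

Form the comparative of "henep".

tenusbep and fogop both end in -p yet inflect differently (tenusbap, fafogop), so the final letter is not what conditions the rule; the last vowel is.
"henep" has last vowel 'e'. The stems whose last vowel is 'e' (vefmed → vefmad, bihuhret → bihuhrat, tenusbep → tenusbap) change the last vowel to 'a'.
The other pattern: stems whose last vowel is 'o' or 'u' add the prefix fa-.
So henep → henap.

henap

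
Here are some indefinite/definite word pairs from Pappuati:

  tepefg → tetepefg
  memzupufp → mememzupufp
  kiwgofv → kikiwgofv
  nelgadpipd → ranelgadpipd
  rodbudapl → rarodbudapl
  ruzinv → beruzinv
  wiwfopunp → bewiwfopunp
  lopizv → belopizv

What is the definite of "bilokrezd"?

kiwgofv and ruzinv both end in -v yet inflect differently (kikiwgofv, beruzinv), so the final letter is not what conditions the rule; the second-to-last letter is.
"bilokrezd" has second-to-last letter 'z'. The one such stem in the data (lopizv → belopizv) adds the prefix be-, so the same rule applies.
The other patterns: stems whose second-to-last letter is 'f' repeat the first consonant+vowel as a prefix; stems whose second-to-last letter is 'p' add the prefix ra-.
So bilokrezd → bebilokrezd.

bebilokrezd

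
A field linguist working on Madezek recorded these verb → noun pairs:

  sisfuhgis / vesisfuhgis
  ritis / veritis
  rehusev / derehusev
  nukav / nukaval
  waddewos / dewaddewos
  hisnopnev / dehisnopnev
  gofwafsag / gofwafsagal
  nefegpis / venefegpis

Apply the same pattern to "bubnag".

bubnagal

nukav and rehusev both end in -v yet inflect differently (nukaval, derehusev), so the final letter is not what conditions the rule; the last vowel is.
"bubnag" has last vowel 'a'. The stems whose last vowel is 'a' (gofwafsag → gofwafsagal, nukav → nukaval) add -al.
The other patterns: stems whose last vowel is 'i' add the prefix ve-; stems whose last vowel is 'e' or 'o' add the prefix de-.
So bubnag → bubnagal.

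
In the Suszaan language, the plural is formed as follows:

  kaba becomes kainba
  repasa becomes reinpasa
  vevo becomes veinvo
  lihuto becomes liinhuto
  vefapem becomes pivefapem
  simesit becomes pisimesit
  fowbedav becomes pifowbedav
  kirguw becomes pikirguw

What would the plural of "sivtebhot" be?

pisivtebhot

kaba and fowbedav both have last vowel 'a' yet inflect differently (kainba, pifowbedav), so the last vowel is not what conditions the rule; whether the stem ends in a vowel or a consonant is.
"sivtebhot" ends in a consonant. The stems ending in a consonant (vefapem → pivefapem, simesit → pisimesit, fowbedav → pifowbedav) add the prefix pi-.
So sivtebhot → pisivtebhot.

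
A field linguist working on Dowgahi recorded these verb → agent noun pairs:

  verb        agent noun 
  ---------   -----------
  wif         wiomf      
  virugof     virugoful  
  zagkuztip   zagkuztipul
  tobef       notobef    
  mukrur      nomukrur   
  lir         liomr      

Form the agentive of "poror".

"poror" has 2 vowels. The stems with 2 vowels (mukrur → nomukrur, tobef → notobef) add the prefix no-.
The other patterns: stems with 1 vowel insert -om- after the first vowel; stems with 3 vowels add -ul.
So poror → noporor.

noporor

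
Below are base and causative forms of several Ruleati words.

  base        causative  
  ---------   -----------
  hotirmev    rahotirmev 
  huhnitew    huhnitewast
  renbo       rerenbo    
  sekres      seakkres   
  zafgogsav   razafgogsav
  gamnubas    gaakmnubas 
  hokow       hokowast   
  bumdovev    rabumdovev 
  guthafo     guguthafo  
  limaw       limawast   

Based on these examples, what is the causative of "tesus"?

"tesus" ends in -s. The stems ending in -s (gamnubas → gaakmnubas, sekres → seakkres) insert -ak- after the first vowel.
So tesus → teaksus.

teaksus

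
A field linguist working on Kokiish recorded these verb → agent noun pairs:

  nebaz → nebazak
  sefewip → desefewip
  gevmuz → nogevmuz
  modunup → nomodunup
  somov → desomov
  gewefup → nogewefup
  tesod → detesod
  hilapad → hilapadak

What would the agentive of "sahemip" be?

gevmuz and nebaz both end in -z yet inflect differently (nogevmuz, nebazak), so the final letter is not what conditions the rule; the last vowel is.
"sahemip" has last vowel 'i'. The one such stem in the data (sefewip → desefewip) adds the prefix de-, so the same rule applies.
So sahemip → desahemip.

desahemip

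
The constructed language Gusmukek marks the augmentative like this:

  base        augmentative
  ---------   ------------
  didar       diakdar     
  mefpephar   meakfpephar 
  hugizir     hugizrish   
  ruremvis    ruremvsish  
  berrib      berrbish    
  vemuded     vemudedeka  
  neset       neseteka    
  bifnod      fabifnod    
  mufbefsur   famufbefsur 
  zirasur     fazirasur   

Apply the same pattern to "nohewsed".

nohewsedeka

didar and hugizir both end in -r yet inflect differently (diakdar, hugizrish), so the final letter is not what conditions the rule; the last vowel is.
"nohewsed" has last vowel 'e'. The stems whose last vowel is 'e' (vemuded → vemudedeka, neset → neseteka) add -eka.
The other patterns: stems whose last vowel is 'a' insert -ak- after the first vowel; stems whose last vowel is 'i' delete the last vowel and add -ish; stems whose last vowel is 'o' or 'u' add the prefix fa-.
So nohewsed → nohewsedeka.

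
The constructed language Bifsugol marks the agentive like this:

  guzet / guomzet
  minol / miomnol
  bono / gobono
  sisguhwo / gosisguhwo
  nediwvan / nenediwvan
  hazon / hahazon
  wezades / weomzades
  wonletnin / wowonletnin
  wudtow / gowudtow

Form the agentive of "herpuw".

bono and hazon both have last vowel 'o' yet inflect differently (gobono, hahazon), so the last vowel is not what conditions the rule; the final letter is.
"herpuw" ends in -w. The one such stem in the data (wudtow → gowudtow) adds the prefix go-, so the same rule applies.
The other patterns: stems ending in -n repeat the first consonant+vowel as a prefix; stems ending in -l, -s or -t insert -om- after the first vowel.
So herpuw → goherpuw.

goherpuw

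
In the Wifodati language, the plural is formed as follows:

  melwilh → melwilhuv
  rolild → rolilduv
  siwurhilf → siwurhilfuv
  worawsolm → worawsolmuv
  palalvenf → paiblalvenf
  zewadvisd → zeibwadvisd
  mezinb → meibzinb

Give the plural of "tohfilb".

siwurhilf and palalvenf both end in -f yet inflect differently (siwurhilfuv, paiblalvenf), so the final letter is not what conditions the rule; the second-to-last letter is.
"tohfilb" has second-to-last letter 'l'. The stems whose second-to-last letter is 'l' (melwilh → melwilhuv, rolild → rolilduv, siwurhilf → siwurhilfuv) add -uv.
The other pattern: stems whose second-to-last letter is 'n' or 's' insert -ib- after the first vowel.
So tohfilb → tohfilbuv.

tohfilbuv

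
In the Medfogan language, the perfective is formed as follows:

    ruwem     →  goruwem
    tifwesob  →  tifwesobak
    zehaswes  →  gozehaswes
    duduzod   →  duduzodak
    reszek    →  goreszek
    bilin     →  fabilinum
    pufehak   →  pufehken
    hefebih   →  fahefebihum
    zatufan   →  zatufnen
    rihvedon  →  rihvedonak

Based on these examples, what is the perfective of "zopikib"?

"zopikib" has last vowel 'i'. The stems whose last vowel is 'i' (hefebih → fahefebihum, bilin → fabilinum) add fa- … -um around the stem.
The other patterns: stems whose last vowel is 'e' add the prefix go-; stems whose last vowel is 'a' delete the last vowel and add -en; stems whose last vowel is 'o' add -ak.
So zopikib → fazopikibum.

fazopikibum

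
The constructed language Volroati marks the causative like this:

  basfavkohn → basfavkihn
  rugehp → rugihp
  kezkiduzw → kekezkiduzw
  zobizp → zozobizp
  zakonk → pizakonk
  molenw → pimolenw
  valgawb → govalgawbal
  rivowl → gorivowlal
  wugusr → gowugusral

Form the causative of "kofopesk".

rugehp and zobizp both end in -p yet inflect differently (rugihp, zozobizp), so the final letter is not what conditions the rule; the second-to-last letter is.
"kofopesk" has second-to-last letter 's'. The one such stem in the data (wugusr → gowugusral) adds go- … -al around the stem, so the same rule applies.
The other patterns: stems whose second-to-last letter is 'h' change the last vowel to 'i'; stems whose second-to-last letter is 'z' repeat the first consonant+vowel as a prefix; stems whose second-to-last letter is 'n' add the prefix pi-.
So kofopesk → gokofopeskal.

gokofopeskal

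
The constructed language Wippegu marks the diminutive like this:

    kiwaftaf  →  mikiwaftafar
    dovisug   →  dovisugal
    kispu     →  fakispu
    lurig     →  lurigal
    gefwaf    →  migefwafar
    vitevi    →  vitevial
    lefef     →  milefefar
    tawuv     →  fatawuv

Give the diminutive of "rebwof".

"rebwof" ends in -f. The stems ending in -f (lefef → milefefar, gefwaf → migefwafar, kiwaftaf → mikiwaftafar) add mi- … -ar around the stem.
The other patterns: stems ending in -g or -i add -al; stems ending in -u or -v add the prefix fa-.
So rebwof → mirebwofar.

mirebwofar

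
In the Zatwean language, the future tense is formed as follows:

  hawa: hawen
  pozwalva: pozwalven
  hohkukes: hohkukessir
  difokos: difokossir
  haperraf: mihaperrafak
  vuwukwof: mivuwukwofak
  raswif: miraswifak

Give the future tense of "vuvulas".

vuvulassir

"vuvulas" ends in -s. The stems ending in -s (hohkukes → hohkukessir, difokos → difokossir) double the final consonant and add -ir.
The other patterns: stems ending in -a drop the final letter and add -en; stems ending in -f add mi- … -ak around the stem.
So vuvulas → vuvulassir.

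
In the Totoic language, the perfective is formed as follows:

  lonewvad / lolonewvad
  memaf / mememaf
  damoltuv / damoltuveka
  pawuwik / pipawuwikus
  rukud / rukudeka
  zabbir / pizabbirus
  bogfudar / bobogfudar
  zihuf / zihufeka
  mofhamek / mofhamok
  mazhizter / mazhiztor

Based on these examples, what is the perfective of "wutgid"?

zihuf and memaf both end in -f yet inflect differently (zihufeka, mememaf), so the final letter is not what conditions the rule; the last vowel is.
"wutgid" has last vowel 'i'. The stems whose last vowel is 'i' (zabbir → pizabbirus, pawuwik → pipawuwikus) add pi- … -us around the stem.
So wutgid → piwutgidus.

piwutgidus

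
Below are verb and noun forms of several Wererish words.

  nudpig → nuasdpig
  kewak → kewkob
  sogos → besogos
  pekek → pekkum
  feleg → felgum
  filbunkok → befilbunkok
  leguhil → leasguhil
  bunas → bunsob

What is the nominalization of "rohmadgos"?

filbunkok and pekek both end in -k yet inflect differently (befilbunkok, pekkum), so the final letter is not what conditions the rule; the last vowel is.
"rohmadgos" has last vowel 'o'. The stems whose last vowel is 'o' (filbunkok → befilbunkok, sogos → besogos) add the prefix be-.
So rohmadgos → berohmadgos.

berohmadgos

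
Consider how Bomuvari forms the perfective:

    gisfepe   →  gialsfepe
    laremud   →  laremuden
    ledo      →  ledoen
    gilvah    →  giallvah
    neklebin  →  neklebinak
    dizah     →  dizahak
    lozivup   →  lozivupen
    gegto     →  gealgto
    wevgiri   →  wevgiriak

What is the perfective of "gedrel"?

ledo and gegto both end in -o yet inflect differently (ledoen, gealgto), so the final letter is not what conditions the rule; the first letter is.
"gedrel" begins with g-. The stems beginning with g- (gisfepe → gialsfepe, gegto → gealgto, gilvah → giallvah) insert -al- after the first vowel.
So gedrel → gealdrel.

gealdrel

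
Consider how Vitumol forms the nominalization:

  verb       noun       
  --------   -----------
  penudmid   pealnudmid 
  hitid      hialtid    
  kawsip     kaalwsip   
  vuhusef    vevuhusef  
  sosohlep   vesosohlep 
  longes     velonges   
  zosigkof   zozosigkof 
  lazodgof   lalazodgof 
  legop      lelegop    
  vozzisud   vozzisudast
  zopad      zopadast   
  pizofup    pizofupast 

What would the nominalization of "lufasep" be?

kawsip and sosohlep both end in -p yet inflect differently (kaalwsip, vesosohlep), so the final letter is not what conditions the rule; the last vowel is.
"lufasep" has last vowel 'e'. The stems whose last vowel is 'e' (vuhusef → vevuhusef, sosohlep → vesosohlep, longes → velonges) add the prefix ve-.
The other patterns: stems whose last vowel is 'i' insert -al- after the first vowel; stems whose last vowel is 'o' repeat the first consonant+vowel as a prefix; stems whose last vowel is 'a' or 'u' add -ast.
So lufasep → velufasep.

velufasep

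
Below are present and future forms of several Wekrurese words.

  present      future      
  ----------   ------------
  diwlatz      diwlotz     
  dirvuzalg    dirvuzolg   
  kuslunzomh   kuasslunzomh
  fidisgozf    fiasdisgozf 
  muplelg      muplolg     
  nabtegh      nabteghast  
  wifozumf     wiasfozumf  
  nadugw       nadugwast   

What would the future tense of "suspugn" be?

suspugnast

"suspugn" has second-to-last letter 'g'. The stems whose second-to-last letter is 'g' (nabtegh → nabteghast, nadugw → nadugwast) add -ast.
The other patterns: stems whose second-to-last letter is 'l' or 't' change the last vowel to 'o'; stems whose second-to-last letter is 'm' or 'z' insert -as- after the first vowel.
So suspugn → suspugnast.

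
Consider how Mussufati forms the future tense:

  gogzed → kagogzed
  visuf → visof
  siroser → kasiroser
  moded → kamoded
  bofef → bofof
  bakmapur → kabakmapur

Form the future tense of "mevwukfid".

kamevwukfid

bofef and siroser both have last vowel 'e' yet inflect differently (bofof, kasiroser), so the last vowel is not what conditions the rule; the final letter is.
"mevwukfid" ends in -d. The stems ending in -d (gogzed → kagogzed, moded → kamoded) add the prefix ka-.
The other pattern: stems ending in -f change the last vowel to 'o'.
So mevwukfid → kamevwukfid.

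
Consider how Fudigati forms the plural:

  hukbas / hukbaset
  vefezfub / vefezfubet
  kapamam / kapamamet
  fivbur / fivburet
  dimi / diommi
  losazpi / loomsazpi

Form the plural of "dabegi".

daombegi

"dabegi" ends in a vowel. The stems ending in a vowel (dimi → diommi, losazpi → loomsazpi) insert -om- after the first vowel.
The other pattern: stems ending in a consonant add -et.
So dabegi → daombegi.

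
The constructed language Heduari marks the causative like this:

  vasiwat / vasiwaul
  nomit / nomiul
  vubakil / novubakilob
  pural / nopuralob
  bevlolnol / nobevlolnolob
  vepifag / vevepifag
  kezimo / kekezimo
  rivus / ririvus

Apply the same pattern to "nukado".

nunukado

"nukado" ends in -o. The one such stem in the data (kezimo → kekezimo) repeats the first consonant+vowel as a prefix (as do vepifag, rivus), so the same rule applies.
The other patterns: stems ending in -t drop the final letter and add -ul; stems ending in -l add no- … -ob around the stem.
So nukado → nunukado.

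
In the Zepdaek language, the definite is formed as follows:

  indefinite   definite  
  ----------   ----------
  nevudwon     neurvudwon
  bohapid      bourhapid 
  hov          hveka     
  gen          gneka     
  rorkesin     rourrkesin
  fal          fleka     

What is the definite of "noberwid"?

"noberwid" has 3 vowels. The stems with 3 vowels (rorkesin → rourrkesin, bohapid → bourhapid, nevudwon → neurvudwon) insert -ur- after the first vowel.
So noberwid → nourberwid.

nourberwid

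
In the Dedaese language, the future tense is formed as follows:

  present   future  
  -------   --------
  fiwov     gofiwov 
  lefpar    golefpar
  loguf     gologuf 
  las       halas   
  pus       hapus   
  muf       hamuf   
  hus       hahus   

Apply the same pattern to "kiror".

gokiror

loguf and muf both end in -f yet inflect differently (gologuf, hamuf), so the final letter is not what conditions the rule; the number of vowels is.
"kiror" has 2 vowels. The stems with 2 vowels (fiwov → gofiwov, lefpar → golefpar, loguf → gologuf) add the prefix go-.
The other pattern: stems with 1 vowel add the prefix ha-.
So kiror → gokiror.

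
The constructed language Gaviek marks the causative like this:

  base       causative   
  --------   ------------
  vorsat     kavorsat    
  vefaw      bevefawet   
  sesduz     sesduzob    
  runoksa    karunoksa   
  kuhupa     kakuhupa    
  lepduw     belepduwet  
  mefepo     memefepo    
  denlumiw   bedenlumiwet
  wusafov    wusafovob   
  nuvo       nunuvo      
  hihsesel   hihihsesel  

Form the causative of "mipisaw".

bemipisawet

"mipisaw" ends in -w. The stems ending in -w (vefaw → bevefawet, lepduw → belepduwet, denlumiw → bedenlumiwet) add be- … -et around the stem.
The other patterns: stems ending in -l or -o repeat the first consonant+vowel as a prefix; stems ending in -v or -z add -ob; stems ending in -a or -t add the prefix ka-.
So mipisaw → bemipisawet.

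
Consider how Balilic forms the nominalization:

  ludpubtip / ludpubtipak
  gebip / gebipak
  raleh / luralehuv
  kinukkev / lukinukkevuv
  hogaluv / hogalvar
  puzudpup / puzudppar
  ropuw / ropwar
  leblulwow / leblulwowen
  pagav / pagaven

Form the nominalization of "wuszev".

luwuszevuv

kinukkev and hogaluv both end in -v yet inflect differently (lukinukkevuv, hogalvar), so the final letter is not what conditions the rule; the last vowel is.
"wuszev" has last vowel 'e'. The stems whose last vowel is 'e' (raleh → luralehuv, kinukkev → lukinukkevuv) add lu- … -uv around the stem.
So wuszev → luwuszevuv.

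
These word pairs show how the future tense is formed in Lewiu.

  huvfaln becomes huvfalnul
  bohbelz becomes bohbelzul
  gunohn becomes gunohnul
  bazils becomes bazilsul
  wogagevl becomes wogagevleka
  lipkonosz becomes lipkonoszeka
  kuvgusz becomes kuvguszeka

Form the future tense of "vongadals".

vongadalsul

bohbelz and lipkonosz both end in -z yet inflect differently (bohbelzul, lipkonoszeka), so the final letter is not what conditions the rule; the second-to-last letter is.
"vongadals" has second-to-last letter 'l'. The stems whose second-to-last letter is 'l' (huvfaln → huvfalnul, bohbelz → bohbelzul, bazils → bazilsul) add -ul.
So vongadals → vongadalsul.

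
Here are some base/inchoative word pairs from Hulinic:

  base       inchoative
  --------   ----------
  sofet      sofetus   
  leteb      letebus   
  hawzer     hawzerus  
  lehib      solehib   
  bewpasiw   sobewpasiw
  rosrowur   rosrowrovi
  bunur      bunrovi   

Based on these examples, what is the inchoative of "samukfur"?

"samukfur" has last vowel 'u'. The stems whose last vowel is 'u' (rosrowur → rosrowrovi, bunur → bunrovi) delete the last vowel and add -ovi.
So samukfur → samukfrovi.

samukfrovi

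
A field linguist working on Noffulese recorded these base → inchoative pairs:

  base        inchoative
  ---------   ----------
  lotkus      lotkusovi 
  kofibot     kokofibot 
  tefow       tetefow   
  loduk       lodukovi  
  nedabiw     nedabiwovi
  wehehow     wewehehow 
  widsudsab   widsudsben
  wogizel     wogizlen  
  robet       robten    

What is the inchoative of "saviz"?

savizovi

tefow and nedabiw both end in -w yet inflect differently (tetefow, nedabiwovi), so the final letter is not what conditions the rule; the last vowel is.
"saviz" has last vowel 'i'. The one such stem in the data (nedabiw → nedabiwovi) adds -ovi, so the same rule applies.
So saviz → savizovi.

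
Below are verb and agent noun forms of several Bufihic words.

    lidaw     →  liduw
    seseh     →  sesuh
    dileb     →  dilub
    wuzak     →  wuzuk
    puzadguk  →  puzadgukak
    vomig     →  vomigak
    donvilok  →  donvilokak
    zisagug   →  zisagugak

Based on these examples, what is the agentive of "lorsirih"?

wuzak and puzadguk both end in -k yet inflect differently (wuzuk, puzadgukak), so the final letter is not what conditions the rule; the last vowel is.
"lorsirih" has last vowel 'i'. The one such stem in the data (vomig → vomigak) adds -ak, so the same rule applies.
So lorsirih → lorsirihak.

lorsirihak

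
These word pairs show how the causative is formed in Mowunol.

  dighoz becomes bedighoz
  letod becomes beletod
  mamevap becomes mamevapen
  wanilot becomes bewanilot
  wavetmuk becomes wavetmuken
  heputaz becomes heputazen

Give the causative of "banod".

bebanod

dighoz and heputaz both end in -z yet inflect differently (bedighoz, heputazen), so the final letter is not what conditions the rule; the last vowel is.
"banod" has last vowel 'o'. The stems whose last vowel is 'o' (letod → beletod, wanilot → bewanilot, dighoz → bedighoz) add the prefix be-.
The other pattern: stems whose last vowel is 'a' or 'u' add -en.
So banod → bebanod.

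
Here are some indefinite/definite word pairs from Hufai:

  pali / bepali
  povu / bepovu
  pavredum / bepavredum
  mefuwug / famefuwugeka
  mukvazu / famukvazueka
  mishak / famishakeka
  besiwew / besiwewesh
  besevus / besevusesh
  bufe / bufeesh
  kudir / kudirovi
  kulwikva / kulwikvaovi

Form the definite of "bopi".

bopiesh

povu and mukvazu both end in -u yet inflect differently (bepovu, famukvazueka), so the final letter is not what conditions the rule; the first letter is.
"bopi" begins with b-. The stems beginning with b- (besiwew → besiwewesh, besevus → besevusesh, bufe → bufeesh) add -esh.
The other patterns: stems beginning with p- add the prefix be-; stems beginning with m- add fa- … -eka around the stem; stems beginning with k- add -ovi.
So bopi → bopiesh.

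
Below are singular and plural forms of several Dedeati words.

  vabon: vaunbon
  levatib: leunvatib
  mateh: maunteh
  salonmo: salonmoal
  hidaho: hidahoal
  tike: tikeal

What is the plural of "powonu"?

vabon and salonmo both have last vowel 'o' yet inflect differently (vaunbon, salonmoal), so the last vowel is not what conditions the rule; whether the stem ends in a vowel or a consonant is.
"powonu" ends in a vowel. The stems ending in a vowel (salonmo → salonmoal, hidaho → hidahoal, tike → tikeal) add -al.
The other pattern: stems ending in a consonant insert -un- after the first vowel.
So powonu → powonual.

powonual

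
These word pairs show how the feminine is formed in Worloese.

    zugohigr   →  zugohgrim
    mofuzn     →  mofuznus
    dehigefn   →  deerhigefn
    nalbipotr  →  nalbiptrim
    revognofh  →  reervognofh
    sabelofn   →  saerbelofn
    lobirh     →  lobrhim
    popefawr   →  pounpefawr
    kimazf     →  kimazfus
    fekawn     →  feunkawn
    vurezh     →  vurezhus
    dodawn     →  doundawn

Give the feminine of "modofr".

moerdofr

dehigefn and mofuzn both end in -n yet inflect differently (deerhigefn, mofuznus), so the final letter is not what conditions the rule; the second-to-last letter is.
"modofr" has second-to-last letter 'f'. The stems whose second-to-last letter is 'f' (dehigefn → deerhigefn, revognofh → reervognofh, sabelofn → saerbelofn) insert -er- after the first vowel.
The other patterns: stems whose second-to-last letter is 'z' add -us; stems whose second-to-last letter is 'w' insert -un- after the first vowel; stems whose second-to-last letter is 'g', 'r' or 't' delete the last vowel and add -im.
So modofr → moerdofr.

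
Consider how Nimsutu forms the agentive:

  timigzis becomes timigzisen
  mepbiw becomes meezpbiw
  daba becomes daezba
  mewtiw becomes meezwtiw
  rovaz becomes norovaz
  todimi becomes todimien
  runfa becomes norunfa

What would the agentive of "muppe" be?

"muppe" begins with m-. The stems beginning with m- (mepbiw → meezpbiw, mewtiw → meezwtiw) insert -ez- after the first vowel.
The other patterns: stems beginning with t- add -en; stems beginning with r- add the prefix no-.
So muppe → muezppe.

muezppe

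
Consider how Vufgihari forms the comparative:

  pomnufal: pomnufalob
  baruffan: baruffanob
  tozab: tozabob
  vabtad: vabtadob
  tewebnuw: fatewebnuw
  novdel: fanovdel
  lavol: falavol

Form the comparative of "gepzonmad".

pomnufal and novdel both end in -l yet inflect differently (pomnufalob, fanovdel), so the final letter is not what conditions the rule; the last vowel is.
"gepzonmad" has last vowel 'a'. The stems whose last vowel is 'a' (pomnufal → pomnufalob, baruffan → baruffanob, tozab → tozabob) add -ob.
The other pattern: stems whose last vowel is 'e', 'o' or 'u' add the prefix fa-.
So gepzonmad → gepzonmadob.

gepzonmadob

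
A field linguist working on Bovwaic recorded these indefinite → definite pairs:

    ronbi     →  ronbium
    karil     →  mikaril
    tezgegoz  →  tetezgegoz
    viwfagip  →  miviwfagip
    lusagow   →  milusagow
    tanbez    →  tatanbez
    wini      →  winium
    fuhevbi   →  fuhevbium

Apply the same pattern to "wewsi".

wewsium

tezgegoz and lusagow both have last vowel 'o' yet inflect differently (tetezgegoz, milusagow), so the last vowel is not what conditions the rule; the final letter is.
"wewsi" ends in -i. The stems ending in -i (fuhevbi → fuhevbium, ronbi → ronbium, wini → winium) add -um.
The other patterns: stems ending in -z repeat the first consonant+vowel as a prefix; stems ending in -l, -p or -w add the prefix mi-.
So wewsi → wewsium.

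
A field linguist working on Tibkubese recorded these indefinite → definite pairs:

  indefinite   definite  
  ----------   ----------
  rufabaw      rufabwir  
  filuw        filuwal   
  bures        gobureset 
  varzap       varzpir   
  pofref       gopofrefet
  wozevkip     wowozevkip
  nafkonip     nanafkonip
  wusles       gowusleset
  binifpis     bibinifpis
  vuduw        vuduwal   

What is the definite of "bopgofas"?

bopgofsir

"bopgofas" has last vowel 'a'. The stems whose last vowel is 'a' (varzap → varzpir, rufabaw → rufabwir) delete the last vowel and add -ir.
So bopgofas → bopgofsir.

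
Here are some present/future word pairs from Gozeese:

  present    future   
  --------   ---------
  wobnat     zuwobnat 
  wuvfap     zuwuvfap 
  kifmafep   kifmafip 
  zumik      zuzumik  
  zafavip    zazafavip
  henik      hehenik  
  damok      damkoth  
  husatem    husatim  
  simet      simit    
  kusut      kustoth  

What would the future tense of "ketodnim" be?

wuvfap and zafavip both end in -p yet inflect differently (zuwuvfap, zazafavip), so the final letter is not what conditions the rule; the last vowel is.
"ketodnim" has last vowel 'i'. The stems whose last vowel is 'i' (henik → hehenik, zafavip → zazafavip, zumik → zuzumik) repeat the first consonant+vowel as a prefix.
The other patterns: stems whose last vowel is 'a' add the prefix zu-; stems whose last vowel is 'e' change the last vowel to 'i'; stems whose last vowel is 'o' or 'u' delete the last vowel and add -oth.
So ketodnim → keketodnim.

keketodnim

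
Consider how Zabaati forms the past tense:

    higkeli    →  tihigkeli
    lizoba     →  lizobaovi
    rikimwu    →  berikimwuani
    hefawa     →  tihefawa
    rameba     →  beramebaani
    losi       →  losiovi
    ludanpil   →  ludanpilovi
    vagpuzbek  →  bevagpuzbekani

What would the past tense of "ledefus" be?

lizoba and hefawa both end in -a yet inflect differently (lizobaovi, tihefawa), so the final letter is not what conditions the rule; the first letter is.
"ledefus" begins with l-. The stems beginning with l- (lizoba → lizobaovi, losi → losiovi, ludanpil → ludanpilovi) add -ovi.
The other patterns: stems beginning with h- add the prefix ti-; stems beginning with r- or v- add be- … -ani around the stem.
So ledefus → ledefusovi.

ledefusovi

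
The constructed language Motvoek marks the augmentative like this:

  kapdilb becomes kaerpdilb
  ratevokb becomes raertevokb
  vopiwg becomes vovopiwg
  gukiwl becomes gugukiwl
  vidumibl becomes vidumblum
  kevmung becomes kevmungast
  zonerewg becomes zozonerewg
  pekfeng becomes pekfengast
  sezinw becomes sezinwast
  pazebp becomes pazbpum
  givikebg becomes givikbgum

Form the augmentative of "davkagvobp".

"davkagvobp" has second-to-last letter 'b'. The stems whose second-to-last letter is 'b' (vidumibl → vidumblum, pazebp → pazbpum, givikebg → givikbgum) delete the last vowel and add -um.
The other patterns: stems whose second-to-last letter is 'n' add -ast; stems whose second-to-last letter is 'w' repeat the first consonant+vowel as a prefix; stems whose second-to-last letter is 'k' or 'l' insert -er- after the first vowel.
So davkagvobp → davkagvbpum.

davkagvbpum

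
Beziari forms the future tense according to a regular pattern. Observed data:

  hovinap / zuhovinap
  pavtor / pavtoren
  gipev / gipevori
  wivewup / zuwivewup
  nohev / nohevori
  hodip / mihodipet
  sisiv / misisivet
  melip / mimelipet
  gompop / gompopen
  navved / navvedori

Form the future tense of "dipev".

sisiv and nohev both end in -v yet inflect differently (misisivet, nohevori), so the final letter is not what conditions the rule; the last vowel is.
"dipev" has last vowel 'e'. The stems whose last vowel is 'e' (navved → navvedori, nohev → nohevori, gipev → gipevori) add -ori.
The other patterns: stems whose last vowel is 'i' add mi- … -et around the stem; stems whose last vowel is 'a' or 'u' add the prefix zu-; stems whose last vowel is 'o' add -en.
So dipev → dipevori.

dipevori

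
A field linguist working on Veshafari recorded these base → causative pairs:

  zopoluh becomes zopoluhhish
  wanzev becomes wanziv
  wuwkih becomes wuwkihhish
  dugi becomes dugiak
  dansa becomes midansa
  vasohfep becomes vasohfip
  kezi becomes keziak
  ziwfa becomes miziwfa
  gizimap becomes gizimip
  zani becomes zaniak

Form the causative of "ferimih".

ferimihhish

wuwkih and zani both have last vowel 'i' yet inflect differently (wuwkihhish, zaniak), so the last vowel is not what conditions the rule; the final letter is.
"ferimih" ends in -h. The stems ending in -h (zopoluh → zopoluhhish, wuwkih → wuwkihhish) double the final consonant and add -ish.
So ferimih → ferimihhish.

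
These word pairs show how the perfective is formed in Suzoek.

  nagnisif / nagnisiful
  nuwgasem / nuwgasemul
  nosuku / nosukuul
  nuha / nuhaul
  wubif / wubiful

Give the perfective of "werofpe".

werofpeul

Every pair shown (nagnisif → nagnisiful, nuwgasem → nuwgasemul, nosuku → nosukuul, …) follows the same rule: add -ul.
So werofpe → werofpeul.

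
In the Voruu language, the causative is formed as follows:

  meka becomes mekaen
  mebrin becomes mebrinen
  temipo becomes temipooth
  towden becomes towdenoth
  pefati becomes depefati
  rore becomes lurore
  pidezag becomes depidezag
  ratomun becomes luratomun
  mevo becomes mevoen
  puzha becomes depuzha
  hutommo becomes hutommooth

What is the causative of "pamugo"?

mebrin and ratomun both end in -n yet inflect differently (mebrinen, luratomun), so the final letter is not what conditions the rule; the first letter is.
"pamugo" begins with p-. The stems beginning with p- (pefati → depefati, pidezag → depidezag, puzha → depuzha) add the prefix de-.
The other patterns: stems beginning with m- add -en; stems beginning with r- add the prefix lu-; stems beginning with h- or t- add -oth.
So pamugo → depamugo.

depamugo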